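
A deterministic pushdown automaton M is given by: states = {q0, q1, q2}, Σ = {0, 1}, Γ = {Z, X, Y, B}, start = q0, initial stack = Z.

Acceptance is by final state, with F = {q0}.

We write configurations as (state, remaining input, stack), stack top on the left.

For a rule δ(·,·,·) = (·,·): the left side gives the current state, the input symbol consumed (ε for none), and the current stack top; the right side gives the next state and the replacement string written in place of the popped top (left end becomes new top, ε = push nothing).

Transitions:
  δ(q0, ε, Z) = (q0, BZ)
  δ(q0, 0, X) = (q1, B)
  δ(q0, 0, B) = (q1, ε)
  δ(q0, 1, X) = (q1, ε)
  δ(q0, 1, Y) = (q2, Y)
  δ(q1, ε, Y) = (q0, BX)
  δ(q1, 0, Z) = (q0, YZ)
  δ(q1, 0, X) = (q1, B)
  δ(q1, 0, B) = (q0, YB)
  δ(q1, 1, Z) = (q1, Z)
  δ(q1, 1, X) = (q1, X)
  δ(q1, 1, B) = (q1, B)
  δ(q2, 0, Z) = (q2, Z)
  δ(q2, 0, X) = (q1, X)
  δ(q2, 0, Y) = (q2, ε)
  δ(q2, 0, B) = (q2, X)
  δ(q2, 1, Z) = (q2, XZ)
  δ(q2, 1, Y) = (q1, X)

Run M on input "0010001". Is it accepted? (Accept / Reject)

Reject

(q0, 0010001, Z)
  ε-move, top Z: go to q0, push BZ → (q0, 0010001, BZ)
  read 0, top B: go to q1, push ε → (q1, 010001, Z)
  read 0, top Z: go to q0, push YZ → (q0, 10001, YZ)
  read 1, top Y: go to q2, push Y → (q2, 0001, YZ)
  read 0, top Y: go to q2, push ε → (q2, 001, Z)
  read 0, top Z: go to q2, push Z → (q2, 01, Z)
  read 0, top Z: go to q2, push Z → (q2, 1, Z)
  read 1, top Z: go to q2, push XZ → (q2, ε, XZ)
All input consumed; state q2 ∉ F and no further ε-move applies.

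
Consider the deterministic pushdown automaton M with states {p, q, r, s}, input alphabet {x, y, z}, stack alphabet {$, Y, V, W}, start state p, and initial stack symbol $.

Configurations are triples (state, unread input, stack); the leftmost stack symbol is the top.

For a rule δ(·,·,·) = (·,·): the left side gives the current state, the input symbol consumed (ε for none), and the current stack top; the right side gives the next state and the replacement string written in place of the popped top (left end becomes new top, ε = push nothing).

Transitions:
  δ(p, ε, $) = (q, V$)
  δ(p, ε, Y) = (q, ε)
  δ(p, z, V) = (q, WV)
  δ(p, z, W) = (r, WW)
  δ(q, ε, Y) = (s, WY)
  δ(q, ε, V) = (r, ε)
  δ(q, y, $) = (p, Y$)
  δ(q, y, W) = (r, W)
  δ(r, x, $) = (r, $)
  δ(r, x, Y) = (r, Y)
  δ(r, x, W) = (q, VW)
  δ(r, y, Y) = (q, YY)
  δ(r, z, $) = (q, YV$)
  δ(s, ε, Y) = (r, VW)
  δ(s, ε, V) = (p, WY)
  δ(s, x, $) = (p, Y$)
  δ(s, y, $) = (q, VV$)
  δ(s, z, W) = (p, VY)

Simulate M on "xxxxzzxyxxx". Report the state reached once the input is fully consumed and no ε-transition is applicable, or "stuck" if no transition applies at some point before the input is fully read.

(p, xxxxzzxyxxx, $)
  ε-move, top $: go to q, push V$ → (q, xxxxzzxyxxx, V$)
  ε-move, top V: go to r, push ε → (r, xxxxzzxyxxx, $)
  read x, top $: go to r, push $ → (r, xxxzzxyxxx, $)
  read x, top $: go to r, push $ → (r, xxzzxyxxx, $)
  read x, top $: go to r, push $ → (r, xzzxyxxx, $)
  read x, top $: go to r, push $ → (r, zzxyxxx, $)
  read z, top $: go to q, push YV$ → (q, zxyxxx, YV$)
  ε-move, top Y: go to s, push WY → (s, zxyxxx, WYV$)
  read z, top W: go to p, push VY → (p, xyxxx, VYYV$)
No transition for (p, x, top V); M blocks with input xyxxx remaining.

stuck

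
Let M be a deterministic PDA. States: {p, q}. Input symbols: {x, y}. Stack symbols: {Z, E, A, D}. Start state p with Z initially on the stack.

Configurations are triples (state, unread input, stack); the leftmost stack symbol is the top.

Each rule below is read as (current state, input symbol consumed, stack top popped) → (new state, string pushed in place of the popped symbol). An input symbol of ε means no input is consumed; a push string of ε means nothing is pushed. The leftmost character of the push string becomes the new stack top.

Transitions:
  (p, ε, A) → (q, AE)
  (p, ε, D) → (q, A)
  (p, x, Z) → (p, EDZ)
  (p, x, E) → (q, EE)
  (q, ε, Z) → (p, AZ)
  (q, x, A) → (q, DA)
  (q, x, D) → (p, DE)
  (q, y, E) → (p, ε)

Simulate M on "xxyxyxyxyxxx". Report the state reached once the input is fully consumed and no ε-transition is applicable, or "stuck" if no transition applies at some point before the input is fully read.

(p, xxyxyxyxyxxx, Z)
  read x, top Z: go to p, push EDZ → (p, xyxyxyxyxxx, EDZ)
  read x, top E: go to q, push EE → (q, yxyxyxyxxx, EEDZ)
  read y, top E: go to p, push ε → (p, xyxyxyxxx, EDZ)
  read x, top E: go to q, push EE → (q, yxyxyxxx, EEDZ)
  read y, top E: go to p, push ε → (p, xyxyxxx, EDZ)
  read x, top E: go to q, push EE → (q, yxyxxx, EEDZ)
  read y, top E: go to p, push ε → (p, xyxxx, EDZ)
  read x, top E: go to q, push EE → (q, yxxx, EEDZ)
  read y, top E: go to p, push ε → (p, xxx, EDZ)
  read x, top E: go to q, push EE → (q, xx, EEDZ)
No transition for (q, x, top E); M blocks with input xx remaining.

stuck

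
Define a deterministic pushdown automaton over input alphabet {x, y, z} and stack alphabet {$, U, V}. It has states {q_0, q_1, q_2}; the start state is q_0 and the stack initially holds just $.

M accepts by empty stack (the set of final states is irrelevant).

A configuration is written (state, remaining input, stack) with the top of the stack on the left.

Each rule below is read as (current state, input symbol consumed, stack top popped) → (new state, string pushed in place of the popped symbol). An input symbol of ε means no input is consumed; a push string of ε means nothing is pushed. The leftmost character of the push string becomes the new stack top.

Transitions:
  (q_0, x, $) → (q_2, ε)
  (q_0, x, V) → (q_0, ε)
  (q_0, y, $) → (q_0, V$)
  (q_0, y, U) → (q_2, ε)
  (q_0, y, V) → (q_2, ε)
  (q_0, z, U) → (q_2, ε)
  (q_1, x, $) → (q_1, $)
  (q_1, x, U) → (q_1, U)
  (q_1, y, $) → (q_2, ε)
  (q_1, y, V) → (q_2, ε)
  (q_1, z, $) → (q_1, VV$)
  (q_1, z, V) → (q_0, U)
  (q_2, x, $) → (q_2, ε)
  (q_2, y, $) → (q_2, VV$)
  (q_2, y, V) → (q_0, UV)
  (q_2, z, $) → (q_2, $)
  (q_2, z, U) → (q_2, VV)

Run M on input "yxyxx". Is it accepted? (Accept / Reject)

Accept

(q_0, yxyxx, $) ⊢ (q_0, xyxx, V$) ⊢ (q_0, yxx, $) ⊢ (q_0, xx, V$) ⊢ (q_0, x, $) ⊢ (q_2, ε, ε)
All input consumed and the stack is empty.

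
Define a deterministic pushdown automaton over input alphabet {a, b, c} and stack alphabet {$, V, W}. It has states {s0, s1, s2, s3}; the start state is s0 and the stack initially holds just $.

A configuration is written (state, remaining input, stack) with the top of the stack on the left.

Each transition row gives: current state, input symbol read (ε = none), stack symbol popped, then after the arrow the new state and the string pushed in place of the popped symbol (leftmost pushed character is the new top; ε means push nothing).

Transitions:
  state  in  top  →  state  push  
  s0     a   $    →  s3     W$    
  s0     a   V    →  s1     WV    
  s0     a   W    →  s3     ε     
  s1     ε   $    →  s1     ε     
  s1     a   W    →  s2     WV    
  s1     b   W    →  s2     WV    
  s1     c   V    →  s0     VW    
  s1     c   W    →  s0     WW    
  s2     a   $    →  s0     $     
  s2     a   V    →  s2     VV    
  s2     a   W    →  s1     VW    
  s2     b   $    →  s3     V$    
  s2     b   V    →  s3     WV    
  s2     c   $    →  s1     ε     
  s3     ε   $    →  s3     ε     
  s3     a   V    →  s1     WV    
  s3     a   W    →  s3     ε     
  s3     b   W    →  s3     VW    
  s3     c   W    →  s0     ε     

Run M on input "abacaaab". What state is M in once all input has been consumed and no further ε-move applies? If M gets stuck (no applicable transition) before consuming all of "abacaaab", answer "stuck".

(s0, abacaaab, $)
  read a, top $: go to s3, push W$ → (s3, bacaaab, W$)
  read b, top W: go to s3, push VW → (s3, acaaab, VW$)
  read a, top V: go to s1, push WV → (s1, caaab, WVW$)
  read c, top W: go to s0, push WW → (s0, aaab, WWVW$)
  read a, top W: go to s3, push ε → (s3, aab, WVW$)
  read a, top W: go to s3, push ε → (s3, ab, VW$)
  read a, top V: go to s1, push WV → (s1, b, WVW$)
  read b, top W: go to s2, push WV → (s2, ε, WVVW$)
All input consumed; M is in state s2.

s2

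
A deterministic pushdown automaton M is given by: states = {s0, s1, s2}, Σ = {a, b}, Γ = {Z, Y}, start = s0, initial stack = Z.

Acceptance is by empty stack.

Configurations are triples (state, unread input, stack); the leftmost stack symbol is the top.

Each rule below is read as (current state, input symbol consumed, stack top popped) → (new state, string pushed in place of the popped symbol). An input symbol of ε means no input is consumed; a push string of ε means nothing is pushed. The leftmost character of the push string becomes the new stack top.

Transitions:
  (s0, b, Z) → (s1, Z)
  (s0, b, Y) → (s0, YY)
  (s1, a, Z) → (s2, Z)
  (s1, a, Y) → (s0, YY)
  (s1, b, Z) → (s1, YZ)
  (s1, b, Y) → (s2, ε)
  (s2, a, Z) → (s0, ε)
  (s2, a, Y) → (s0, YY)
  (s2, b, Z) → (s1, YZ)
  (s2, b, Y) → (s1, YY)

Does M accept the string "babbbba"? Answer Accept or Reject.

(s0, babbbba, Z) ⊢ (s1, abbbba, Z) ⊢ (s2, bbbba, Z) ⊢ (s1, bbba, YZ) ⊢ (s2, bba, Z) ⊢ (s1, ba, YZ) ⊢ (s2, a, Z) ⊢ (s0, ε, ε)
All input consumed and the stack is empty.

Accept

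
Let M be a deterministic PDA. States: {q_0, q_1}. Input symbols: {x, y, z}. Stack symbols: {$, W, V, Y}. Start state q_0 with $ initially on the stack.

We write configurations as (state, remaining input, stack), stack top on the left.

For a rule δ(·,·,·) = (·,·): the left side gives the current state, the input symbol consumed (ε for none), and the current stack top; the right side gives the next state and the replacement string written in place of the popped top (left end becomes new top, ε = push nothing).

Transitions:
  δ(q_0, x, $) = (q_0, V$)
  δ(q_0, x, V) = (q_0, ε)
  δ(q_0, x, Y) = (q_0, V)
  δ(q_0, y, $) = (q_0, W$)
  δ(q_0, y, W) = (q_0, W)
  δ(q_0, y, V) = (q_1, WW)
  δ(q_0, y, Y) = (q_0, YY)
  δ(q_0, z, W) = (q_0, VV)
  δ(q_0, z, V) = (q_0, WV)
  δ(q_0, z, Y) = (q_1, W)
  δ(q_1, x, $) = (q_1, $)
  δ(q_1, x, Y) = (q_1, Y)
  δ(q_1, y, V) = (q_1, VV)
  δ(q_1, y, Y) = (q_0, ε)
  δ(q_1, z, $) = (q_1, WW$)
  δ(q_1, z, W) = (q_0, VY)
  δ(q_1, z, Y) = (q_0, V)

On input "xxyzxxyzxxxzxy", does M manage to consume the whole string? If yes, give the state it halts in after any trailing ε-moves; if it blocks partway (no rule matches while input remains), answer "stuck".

(q_0, xxyzxxyzxxxzxy, $)
  read x, top $: go to q_0, push V$ → (q_0, xyzxxyzxxxzxy, V$)
  read x, top V: go to q_0, push ε → (q_0, yzxxyzxxxzxy, $)
  read y, top $: go to q_0, push W$ → (q_0, zxxyzxxxzxy, W$)
  read z, top W: go to q_0, push VV → (q_0, xxyzxxxzxy, VV$)
  read x, top V: go to q_0, push ε → (q_0, xyzxxxzxy, V$)
  read x, top V: go to q_0, push ε → (q_0, yzxxxzxy, $)
  read y, top $: go to q_0, push W$ → (q_0, zxxxzxy, W$)
  read z, top W: go to q_0, push VV → (q_0, xxxzxy, VV$)
  read x, top V: go to q_0, push ε → (q_0, xxzxy, V$)
  read x, top V: go to q_0, push ε → (q_0, xzxy, $)
  read x, top $: go to q_0, push V$ → (q_0, zxy, V$)
  read z, top V: go to q_0, push WV → (q_0, xy, WV$)
No transition for (q_0, x, top W); M blocks with input xy remaining.

stuck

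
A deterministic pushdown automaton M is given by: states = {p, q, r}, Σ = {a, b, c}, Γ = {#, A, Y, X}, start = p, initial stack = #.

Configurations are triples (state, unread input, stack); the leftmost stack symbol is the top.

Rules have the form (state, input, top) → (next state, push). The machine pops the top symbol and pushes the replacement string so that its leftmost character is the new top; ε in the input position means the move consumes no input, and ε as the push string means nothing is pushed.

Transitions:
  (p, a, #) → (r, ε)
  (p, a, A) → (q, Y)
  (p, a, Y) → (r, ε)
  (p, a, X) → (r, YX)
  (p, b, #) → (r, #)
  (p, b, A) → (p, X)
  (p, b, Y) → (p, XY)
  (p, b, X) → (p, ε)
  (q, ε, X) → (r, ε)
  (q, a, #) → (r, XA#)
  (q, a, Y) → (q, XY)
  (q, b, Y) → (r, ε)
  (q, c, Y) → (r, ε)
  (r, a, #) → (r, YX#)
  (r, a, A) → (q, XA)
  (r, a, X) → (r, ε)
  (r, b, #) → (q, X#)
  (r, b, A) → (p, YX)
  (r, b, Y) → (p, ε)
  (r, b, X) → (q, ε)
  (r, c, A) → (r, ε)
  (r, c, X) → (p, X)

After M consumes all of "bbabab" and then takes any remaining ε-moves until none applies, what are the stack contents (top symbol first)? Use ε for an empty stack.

(p, bbabab, #)
  read b, top #: go to r, push # → (r, babab, #)
  read b, top #: go to q, push X# → (q, abab, X#)
  ε-move, top X: go to r, push ε → (r, abab, #)
  read a, top #: go to r, push YX# → (r, bab, YX#)
  read b, top Y: go to p, push ε → (p, ab, X#)
  read a, top X: go to r, push YX → (r, b, YX#)
  read b, top Y: go to p, push ε → (p, ε, X#)
All input consumed in state p with stack X#.

X#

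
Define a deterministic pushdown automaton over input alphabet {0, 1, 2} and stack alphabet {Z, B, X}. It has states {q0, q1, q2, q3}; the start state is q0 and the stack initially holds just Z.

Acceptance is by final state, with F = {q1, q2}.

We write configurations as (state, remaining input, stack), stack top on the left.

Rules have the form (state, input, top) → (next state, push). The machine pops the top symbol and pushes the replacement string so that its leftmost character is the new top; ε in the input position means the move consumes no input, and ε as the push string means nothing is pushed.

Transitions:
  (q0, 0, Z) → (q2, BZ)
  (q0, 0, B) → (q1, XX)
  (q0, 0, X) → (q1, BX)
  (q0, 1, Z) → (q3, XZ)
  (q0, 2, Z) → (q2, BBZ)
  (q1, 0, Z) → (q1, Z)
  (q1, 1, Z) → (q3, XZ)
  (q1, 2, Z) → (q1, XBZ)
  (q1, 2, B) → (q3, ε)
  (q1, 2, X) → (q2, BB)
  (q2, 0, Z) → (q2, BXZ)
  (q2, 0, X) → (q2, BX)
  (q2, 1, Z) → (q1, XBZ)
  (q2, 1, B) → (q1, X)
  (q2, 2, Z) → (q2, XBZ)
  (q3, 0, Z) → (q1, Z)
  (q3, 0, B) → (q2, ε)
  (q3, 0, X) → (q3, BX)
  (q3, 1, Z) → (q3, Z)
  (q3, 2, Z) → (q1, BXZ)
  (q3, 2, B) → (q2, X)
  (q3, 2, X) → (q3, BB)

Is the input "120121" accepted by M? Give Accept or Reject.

(q0, 120121, Z)
  read 1, top Z: go to q3, push XZ → (q3, 20121, XZ)
  read 2, top X: go to q3, push BB → (q3, 0121, BBZ)
  read 0, top B: go to q2, push ε → (q2, 121, BZ)
  read 1, top B: go to q1, push X → (q1, 21, XZ)
  read 2, top X: go to q2, push BB → (q2, 1, BBZ)
  read 1, top B: go to q1, push X → (q1, ε, XBZ)
All input consumed; state q1 ∈ F.

Accept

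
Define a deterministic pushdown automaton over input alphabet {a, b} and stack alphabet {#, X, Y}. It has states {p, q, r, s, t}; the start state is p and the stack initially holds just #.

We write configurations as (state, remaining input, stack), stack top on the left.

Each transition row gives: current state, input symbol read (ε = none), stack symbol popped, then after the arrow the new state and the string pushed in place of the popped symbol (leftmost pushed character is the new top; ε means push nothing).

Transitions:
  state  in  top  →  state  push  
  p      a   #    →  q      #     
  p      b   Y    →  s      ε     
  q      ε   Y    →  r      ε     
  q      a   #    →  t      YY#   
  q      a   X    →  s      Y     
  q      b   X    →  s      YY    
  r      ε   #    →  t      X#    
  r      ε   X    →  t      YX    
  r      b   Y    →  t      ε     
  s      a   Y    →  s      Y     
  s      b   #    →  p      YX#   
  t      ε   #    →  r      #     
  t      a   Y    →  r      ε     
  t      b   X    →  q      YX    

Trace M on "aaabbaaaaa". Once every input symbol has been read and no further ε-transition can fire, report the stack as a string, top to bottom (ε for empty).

(p, aaabbaaaaa, #)
  read a, top #: go to q, push # → (q, aabbaaaaa, #)
  read a, top #: go to t, push YY# → (t, abbaaaaa, YY#)
  read a, top Y: go to r, push ε → (r, bbaaaaa, Y#)
  read b, top Y: go to t, push ε → (t, baaaaa, #)
  ε-move, top #: go to r, push # → (r, baaaaa, #)
  ε-move, top #: go to t, push X# → (t, baaaaa, X#)
  read b, top X: go to q, push YX → (q, aaaaa, YX#)
  ε-move, top Y: go to r, push ε → (r, aaaaa, X#)
  ε-move, top X: go to t, push YX → (t, aaaaa, YX#)
  read a, top Y: go to r, push ε → (r, aaaa, X#)
  ε-move, top X: go to t, push YX → (t, aaaa, YX#)
  read a, top Y: go to r, push ε → (r, aaa, X#)
  ε-move, top X: go to t, push YX → (t, aaa, YX#)
  read a, top Y: go to r, push ε → (r, aa, X#)
  ε-move, top X: go to t, push YX → (t, aa, YX#)
  read a, top Y: go to r, push ε → (r, a, X#)
  ε-move, top X: go to t, push YX → (t, a, YX#)
  read a, top Y: go to r, push ε → (r, ε, X#)
  ε-move, top X: go to t, push YX → (t, ε, YX#)
All input consumed in state t with stack YX#.

YX#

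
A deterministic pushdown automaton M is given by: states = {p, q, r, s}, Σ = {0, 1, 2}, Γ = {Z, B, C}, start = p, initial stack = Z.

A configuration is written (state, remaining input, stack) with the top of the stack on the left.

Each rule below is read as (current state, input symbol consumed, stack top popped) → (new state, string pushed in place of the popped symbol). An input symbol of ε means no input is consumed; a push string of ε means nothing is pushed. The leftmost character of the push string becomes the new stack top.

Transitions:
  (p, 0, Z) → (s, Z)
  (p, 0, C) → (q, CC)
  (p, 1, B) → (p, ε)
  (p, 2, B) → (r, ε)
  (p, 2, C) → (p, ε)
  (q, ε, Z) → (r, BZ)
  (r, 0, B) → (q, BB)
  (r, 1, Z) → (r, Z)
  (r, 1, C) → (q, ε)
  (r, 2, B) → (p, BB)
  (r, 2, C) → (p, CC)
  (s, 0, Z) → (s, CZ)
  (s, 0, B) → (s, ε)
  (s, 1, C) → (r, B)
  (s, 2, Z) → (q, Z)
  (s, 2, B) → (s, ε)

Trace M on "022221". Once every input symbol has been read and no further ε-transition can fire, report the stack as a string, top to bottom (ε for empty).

(p, 022221, Z) ⊢ (s, 22221, Z) ⊢ (q, 2221, Z) ⊢ (r, 2221, BZ) ⊢ (p, 221, BBZ) ⊢ (r, 21, BZ) ⊢ (p, 1, BBZ) ⊢ (p, ε, BZ)
All input consumed in state p with stack BZ.

BZ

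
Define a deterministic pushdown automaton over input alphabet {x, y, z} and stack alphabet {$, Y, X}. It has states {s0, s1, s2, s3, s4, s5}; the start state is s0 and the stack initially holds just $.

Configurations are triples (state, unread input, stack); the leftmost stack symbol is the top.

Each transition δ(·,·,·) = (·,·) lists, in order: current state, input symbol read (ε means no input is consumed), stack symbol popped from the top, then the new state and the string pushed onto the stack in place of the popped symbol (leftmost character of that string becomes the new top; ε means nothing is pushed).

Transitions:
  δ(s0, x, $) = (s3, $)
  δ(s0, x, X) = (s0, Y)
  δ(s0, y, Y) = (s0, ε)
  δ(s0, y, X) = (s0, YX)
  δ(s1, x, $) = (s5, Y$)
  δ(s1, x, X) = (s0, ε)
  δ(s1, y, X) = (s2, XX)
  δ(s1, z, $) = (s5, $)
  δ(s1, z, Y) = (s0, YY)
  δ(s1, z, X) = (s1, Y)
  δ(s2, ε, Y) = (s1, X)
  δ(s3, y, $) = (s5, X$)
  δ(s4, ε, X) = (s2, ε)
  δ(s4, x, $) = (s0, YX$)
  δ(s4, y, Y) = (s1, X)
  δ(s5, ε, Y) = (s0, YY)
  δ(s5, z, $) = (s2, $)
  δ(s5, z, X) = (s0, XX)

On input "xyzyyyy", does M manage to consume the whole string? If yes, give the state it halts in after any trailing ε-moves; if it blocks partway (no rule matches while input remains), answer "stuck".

(s0, xyzyyyy, $)
  read x, top $: go to s3, push $ → (s3, yzyyyy, $)
  read y, top $: go to s5, push X$ → (s5, zyyyy, X$)
  read z, top X: go to s0, push XX → (s0, yyyy, XX$)
  read y, top X: go to s0, push YX → (s0, yyy, YXX$)
  read y, top Y: go to s0, push ε → (s0, yy, XX$)
  read y, top X: go to s0, push YX → (s0, y, YXX$)
  read y, top Y: go to s0, push ε → (s0, ε, XX$)
All input consumed; M is in state s0.

s0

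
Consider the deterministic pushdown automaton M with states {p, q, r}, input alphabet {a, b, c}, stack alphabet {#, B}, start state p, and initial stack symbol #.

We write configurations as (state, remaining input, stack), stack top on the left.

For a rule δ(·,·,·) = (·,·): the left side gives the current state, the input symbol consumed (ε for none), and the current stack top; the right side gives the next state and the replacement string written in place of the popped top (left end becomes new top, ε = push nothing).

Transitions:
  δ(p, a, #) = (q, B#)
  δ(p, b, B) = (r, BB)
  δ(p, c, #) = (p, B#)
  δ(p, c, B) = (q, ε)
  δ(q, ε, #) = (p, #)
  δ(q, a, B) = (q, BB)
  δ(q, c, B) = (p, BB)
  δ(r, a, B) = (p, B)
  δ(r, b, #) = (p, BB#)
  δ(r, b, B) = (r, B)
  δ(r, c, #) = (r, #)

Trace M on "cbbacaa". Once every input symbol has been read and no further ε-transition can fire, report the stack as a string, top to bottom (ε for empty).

BBB#

(p, cbbacaa, #)
  read c, top #: go to p, push B# → (p, bbacaa, B#)
  read b, top B: go to r, push BB → (r, bacaa, BB#)
  read b, top B: go to r, push B → (r, acaa, BB#)
  read a, top B: go to p, push B → (p, caa, BB#)
  read c, top B: go to q, push ε → (q, aa, B#)
  read a, top B: go to q, push BB → (q, a, BB#)
  read a, top B: go to q, push BB → (q, ε, BBB#)
All input consumed in state q with stack BBB#.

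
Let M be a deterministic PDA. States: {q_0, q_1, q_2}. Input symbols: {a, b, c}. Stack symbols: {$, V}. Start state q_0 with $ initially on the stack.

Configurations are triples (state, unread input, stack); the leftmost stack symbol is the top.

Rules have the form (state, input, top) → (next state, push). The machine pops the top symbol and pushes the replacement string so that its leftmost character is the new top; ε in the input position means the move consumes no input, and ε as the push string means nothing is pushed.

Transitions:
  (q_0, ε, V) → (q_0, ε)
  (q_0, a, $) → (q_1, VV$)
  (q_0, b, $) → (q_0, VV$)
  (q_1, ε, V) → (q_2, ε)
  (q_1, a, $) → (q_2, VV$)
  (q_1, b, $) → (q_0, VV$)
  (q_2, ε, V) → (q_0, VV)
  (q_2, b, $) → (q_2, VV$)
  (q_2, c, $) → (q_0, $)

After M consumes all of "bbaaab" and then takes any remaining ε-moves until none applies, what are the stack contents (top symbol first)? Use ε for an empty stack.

$

(q_0, bbaaab, $) ⊢ (q_0, baaab, VV$) ⊢ (q_0, baaab, V$) ⊢ (q_0, baaab, $) ⊢ (q_0, aaab, VV$) ⊢ (q_0, aaab, V$) ⊢ (q_0, aaab, $) ⊢ (q_1, aab, VV$) ⊢ (q_2, aab, V$) ⊢ (q_0, aab, VV$) ⊢ (q_0, aab, V$) ⊢ (q_0, aab, $) ⊢ (q_1, ab, VV$) ⊢ (q_2, ab, V$) ⊢ (q_0, ab, VV$) ⊢ (q_0, ab, V$) ⊢ (q_0, ab, $) ⊢ (q_1, b, VV$) ⊢ (q_2, b, V$) ⊢ (q_0, b, VV$) ⊢ (q_0, b, V$) ⊢ (q_0, b, $) ⊢ (q_0, ε, VV$) ⊢ (q_0, ε, V$) ⊢ (q_0, ε, $)
All input consumed in state q_0 with stack $.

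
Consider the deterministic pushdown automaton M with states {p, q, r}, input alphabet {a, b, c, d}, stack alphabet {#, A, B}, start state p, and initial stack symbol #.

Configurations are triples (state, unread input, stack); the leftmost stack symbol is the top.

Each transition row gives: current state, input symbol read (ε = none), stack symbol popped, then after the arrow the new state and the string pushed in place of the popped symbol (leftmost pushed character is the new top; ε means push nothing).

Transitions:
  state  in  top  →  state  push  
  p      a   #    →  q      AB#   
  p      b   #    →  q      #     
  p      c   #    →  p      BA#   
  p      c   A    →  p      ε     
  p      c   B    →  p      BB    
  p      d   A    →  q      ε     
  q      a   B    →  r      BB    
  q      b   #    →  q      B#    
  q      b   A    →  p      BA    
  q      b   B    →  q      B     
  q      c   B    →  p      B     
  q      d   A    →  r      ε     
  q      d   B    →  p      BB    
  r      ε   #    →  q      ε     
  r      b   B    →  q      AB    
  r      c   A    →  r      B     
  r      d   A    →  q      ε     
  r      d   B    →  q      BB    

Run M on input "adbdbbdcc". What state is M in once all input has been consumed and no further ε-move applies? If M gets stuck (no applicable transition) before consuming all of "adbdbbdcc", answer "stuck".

stuck

(p, adbdbbdcc, #)
  read a, top #: go to q, push AB# → (q, dbdbbdcc, AB#)
  read d, top A: go to r, push ε → (r, bdbbdcc, B#)
  read b, top B: go to q, push AB → (q, dbbdcc, AB#)
  read d, top A: go to r, push ε → (r, bbdcc, B#)
  read b, top B: go to q, push AB → (q, bdcc, AB#)
  read b, top A: go to p, push BA → (p, dcc, BAB#)
No transition for (p, d, top B); M blocks with input dcc remaining.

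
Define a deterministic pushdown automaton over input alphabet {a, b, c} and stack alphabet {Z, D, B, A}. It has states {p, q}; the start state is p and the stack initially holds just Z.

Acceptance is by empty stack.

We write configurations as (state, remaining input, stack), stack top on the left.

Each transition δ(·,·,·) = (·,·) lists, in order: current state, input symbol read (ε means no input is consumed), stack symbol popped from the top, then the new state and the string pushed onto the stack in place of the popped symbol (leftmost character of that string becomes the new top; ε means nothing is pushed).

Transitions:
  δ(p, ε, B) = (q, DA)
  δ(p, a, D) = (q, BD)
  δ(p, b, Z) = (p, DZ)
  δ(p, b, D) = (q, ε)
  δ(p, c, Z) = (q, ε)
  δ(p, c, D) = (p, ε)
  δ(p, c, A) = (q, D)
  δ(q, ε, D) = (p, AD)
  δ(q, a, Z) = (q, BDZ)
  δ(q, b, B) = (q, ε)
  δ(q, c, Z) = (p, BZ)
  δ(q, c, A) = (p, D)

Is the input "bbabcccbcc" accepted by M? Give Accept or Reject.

(p, bbabcccbcc, Z) ⊢ (p, babcccbcc, DZ) ⊢ (q, abcccbcc, Z) ⊢ (q, bcccbcc, BDZ) ⊢ (q, cccbcc, DZ) ⊢ (p, cccbcc, ADZ) ⊢ (q, ccbcc, DDZ) ⊢ (p, ccbcc, ADDZ) ⊢ (q, cbcc, DDDZ) ⊢ (p, cbcc, ADDDZ) ⊢ (q, bcc, DDDDZ) ⊢ (p, bcc, ADDDDZ)
No transition applies at (p, bcc, ADDDDZ); input not fully consumed.

Reject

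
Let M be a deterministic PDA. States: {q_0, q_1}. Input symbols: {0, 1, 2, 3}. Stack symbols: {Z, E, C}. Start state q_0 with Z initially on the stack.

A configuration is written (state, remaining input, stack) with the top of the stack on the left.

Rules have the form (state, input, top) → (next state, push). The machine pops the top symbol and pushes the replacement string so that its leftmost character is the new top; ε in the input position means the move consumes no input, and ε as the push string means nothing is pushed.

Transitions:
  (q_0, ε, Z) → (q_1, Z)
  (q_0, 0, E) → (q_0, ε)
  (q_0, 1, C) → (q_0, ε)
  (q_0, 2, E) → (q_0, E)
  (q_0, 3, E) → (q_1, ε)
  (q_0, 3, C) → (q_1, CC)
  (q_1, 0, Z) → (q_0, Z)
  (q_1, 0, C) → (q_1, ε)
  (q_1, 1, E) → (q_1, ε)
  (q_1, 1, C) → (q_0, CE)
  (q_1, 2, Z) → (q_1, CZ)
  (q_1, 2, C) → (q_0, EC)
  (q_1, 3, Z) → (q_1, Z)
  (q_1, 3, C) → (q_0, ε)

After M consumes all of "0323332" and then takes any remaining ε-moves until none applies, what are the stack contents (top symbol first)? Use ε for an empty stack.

(q_0, 0323332, Z)
  ε-move, top Z: go to q_1, push Z → (q_1, 0323332, Z)
  read 0, top Z: go to q_0, push Z → (q_0, 323332, Z)
  ε-move, top Z: go to q_1, push Z → (q_1, 323332, Z)
  read 3, top Z: go to q_1, push Z → (q_1, 23332, Z)
  read 2, top Z: go to q_1, push CZ → (q_1, 3332, CZ)
  read 3, top C: go to q_0, push ε → (q_0, 332, Z)
  ε-move, top Z: go to q_1, push Z → (q_1, 332, Z)
  read 3, top Z: go to q_1, push Z → (q_1, 32, Z)
  read 3, top Z: go to q_1, push Z → (q_1, 2, Z)
  read 2, top Z: go to q_1, push CZ → (q_1, ε, CZ)
All input consumed in state q_1 with stack CZ.

CZ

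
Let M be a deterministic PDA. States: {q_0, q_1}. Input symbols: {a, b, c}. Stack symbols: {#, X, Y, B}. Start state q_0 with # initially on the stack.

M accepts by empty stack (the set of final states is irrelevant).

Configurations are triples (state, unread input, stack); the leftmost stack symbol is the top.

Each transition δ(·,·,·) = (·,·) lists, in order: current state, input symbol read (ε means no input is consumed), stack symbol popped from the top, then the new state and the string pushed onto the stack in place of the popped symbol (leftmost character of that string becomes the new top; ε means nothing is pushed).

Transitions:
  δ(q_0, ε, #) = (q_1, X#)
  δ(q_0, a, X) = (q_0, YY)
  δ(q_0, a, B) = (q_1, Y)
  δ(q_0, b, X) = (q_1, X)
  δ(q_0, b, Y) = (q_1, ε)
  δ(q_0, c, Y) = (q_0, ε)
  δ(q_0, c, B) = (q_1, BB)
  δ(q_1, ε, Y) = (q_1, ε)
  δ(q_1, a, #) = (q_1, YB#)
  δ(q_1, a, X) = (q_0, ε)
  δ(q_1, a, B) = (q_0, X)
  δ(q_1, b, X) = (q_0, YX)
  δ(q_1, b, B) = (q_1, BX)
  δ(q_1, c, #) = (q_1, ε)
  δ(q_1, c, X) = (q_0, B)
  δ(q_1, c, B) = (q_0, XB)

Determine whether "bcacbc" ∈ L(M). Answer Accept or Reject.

Accept

(q_0, bcacbc, #) ⊢ (q_1, bcacbc, X#) ⊢ (q_0, cacbc, YX#) ⊢ (q_0, acbc, X#) ⊢ (q_0, cbc, YY#) ⊢ (q_0, bc, Y#) ⊢ (q_1, c, #) ⊢ (q_1, ε, ε)
All input consumed and the stack is empty.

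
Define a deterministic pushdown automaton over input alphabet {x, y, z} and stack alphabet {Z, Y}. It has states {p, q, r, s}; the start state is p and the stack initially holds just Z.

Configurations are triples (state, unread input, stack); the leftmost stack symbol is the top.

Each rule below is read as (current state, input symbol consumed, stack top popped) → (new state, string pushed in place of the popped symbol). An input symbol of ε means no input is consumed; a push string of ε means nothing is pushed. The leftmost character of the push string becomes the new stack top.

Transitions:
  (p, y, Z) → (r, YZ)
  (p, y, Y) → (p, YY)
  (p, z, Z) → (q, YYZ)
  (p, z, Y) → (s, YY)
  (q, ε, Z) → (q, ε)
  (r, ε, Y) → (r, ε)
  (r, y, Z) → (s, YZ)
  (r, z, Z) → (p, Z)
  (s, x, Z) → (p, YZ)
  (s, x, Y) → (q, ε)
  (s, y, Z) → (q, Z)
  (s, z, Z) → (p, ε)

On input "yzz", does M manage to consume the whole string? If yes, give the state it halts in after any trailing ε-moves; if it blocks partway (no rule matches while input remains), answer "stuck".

(p, yzz, Z)
  read y, top Z: go to r, push YZ → (r, zz, YZ)
  ε-move, top Y: go to r, push ε → (r, zz, Z)
  read z, top Z: go to p, push Z → (p, z, Z)
  read z, top Z: go to q, push YYZ → (q, ε, YYZ)
All input consumed; M is in state q.

q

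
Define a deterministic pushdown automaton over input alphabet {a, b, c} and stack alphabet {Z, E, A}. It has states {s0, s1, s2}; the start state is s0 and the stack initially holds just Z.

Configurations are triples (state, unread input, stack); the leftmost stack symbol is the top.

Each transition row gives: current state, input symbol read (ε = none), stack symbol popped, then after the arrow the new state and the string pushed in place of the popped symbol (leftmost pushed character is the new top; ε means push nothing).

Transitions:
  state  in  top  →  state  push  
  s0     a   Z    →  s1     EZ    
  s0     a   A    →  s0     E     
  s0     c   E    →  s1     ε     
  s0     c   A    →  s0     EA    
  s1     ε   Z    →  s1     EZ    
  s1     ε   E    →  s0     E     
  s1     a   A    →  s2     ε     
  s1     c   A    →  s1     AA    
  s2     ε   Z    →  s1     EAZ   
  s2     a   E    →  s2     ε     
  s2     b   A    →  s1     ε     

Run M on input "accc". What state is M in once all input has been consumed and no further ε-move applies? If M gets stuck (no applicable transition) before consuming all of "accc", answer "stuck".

s0

(s0, accc, Z)
  read a, top Z: go to s1, push EZ → (s1, ccc, EZ)
  ε-move, top E: go to s0, push E → (s0, ccc, EZ)
  read c, top E: go to s1, push ε → (s1, cc, Z)
  ε-move, top Z: go to s1, push EZ → (s1, cc, EZ)
  ε-move, top E: go to s0, push E → (s0, cc, EZ)
  read c, top E: go to s1, push ε → (s1, c, Z)
  ε-move, top Z: go to s1, push EZ → (s1, c, EZ)
  ε-move, top E: go to s0, push E → (s0, c, EZ)
  read c, top E: go to s1, push ε → (s1, ε, Z)
  ε-move, top Z: go to s1, push EZ → (s1, ε, EZ)
  ε-move, top E: go to s0, push E → (s0, ε, EZ)
All input consumed; M is in state s0.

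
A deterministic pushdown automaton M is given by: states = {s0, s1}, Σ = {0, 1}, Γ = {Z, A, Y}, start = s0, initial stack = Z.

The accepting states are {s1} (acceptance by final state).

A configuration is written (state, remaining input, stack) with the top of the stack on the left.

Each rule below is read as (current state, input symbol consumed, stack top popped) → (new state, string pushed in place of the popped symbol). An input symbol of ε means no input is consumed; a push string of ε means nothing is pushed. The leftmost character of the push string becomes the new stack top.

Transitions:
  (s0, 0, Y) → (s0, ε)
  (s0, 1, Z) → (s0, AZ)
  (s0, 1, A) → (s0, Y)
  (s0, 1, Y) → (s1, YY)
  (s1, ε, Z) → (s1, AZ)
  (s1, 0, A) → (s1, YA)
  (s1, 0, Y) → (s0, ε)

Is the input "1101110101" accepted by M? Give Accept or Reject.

(s0, 1101110101, Z) ⊢ (s0, 101110101, AZ) ⊢ (s0, 01110101, YZ) ⊢ (s0, 1110101, Z) ⊢ (s0, 110101, AZ) ⊢ (s0, 10101, YZ) ⊢ (s1, 0101, YYZ) ⊢ (s0, 101, YZ) ⊢ (s1, 01, YYZ) ⊢ (s0, 1, YZ) ⊢ (s1, ε, YYZ)
All input consumed; state s1 ∈ F.

Accept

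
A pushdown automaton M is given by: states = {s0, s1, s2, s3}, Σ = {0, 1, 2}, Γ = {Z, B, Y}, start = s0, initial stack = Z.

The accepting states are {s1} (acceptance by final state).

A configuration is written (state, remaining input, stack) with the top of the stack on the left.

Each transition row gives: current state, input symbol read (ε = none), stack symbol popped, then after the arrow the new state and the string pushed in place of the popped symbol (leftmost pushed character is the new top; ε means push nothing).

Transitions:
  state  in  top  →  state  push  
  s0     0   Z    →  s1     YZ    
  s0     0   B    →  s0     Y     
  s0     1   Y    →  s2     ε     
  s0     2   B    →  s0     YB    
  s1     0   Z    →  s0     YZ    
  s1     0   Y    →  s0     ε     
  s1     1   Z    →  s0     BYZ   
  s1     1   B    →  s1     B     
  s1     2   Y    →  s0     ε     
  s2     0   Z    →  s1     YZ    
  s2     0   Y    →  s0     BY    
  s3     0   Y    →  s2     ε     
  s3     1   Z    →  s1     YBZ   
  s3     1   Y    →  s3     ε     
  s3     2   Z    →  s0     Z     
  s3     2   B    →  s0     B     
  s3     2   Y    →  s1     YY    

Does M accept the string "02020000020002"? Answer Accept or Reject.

Reject

No computation consumes all input and reaches a final state.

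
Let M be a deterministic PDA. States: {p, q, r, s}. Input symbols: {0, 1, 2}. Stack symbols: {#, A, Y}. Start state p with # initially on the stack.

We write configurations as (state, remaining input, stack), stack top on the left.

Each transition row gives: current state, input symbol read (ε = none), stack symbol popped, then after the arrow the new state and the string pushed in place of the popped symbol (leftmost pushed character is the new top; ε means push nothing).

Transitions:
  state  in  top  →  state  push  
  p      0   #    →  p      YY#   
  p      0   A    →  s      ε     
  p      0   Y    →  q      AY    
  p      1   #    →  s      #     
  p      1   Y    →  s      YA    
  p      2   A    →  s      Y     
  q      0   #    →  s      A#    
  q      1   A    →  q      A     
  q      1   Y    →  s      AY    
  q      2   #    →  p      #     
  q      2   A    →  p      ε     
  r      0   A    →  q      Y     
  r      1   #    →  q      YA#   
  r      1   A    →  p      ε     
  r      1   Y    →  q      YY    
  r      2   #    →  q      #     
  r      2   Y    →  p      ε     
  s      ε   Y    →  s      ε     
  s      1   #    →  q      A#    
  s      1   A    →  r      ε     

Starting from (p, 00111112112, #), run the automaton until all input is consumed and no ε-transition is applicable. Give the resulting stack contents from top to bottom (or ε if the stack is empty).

#

(p, 00111112112, #)
  read 0, top #: go to p, push YY# → (p, 0111112112, YY#)
  read 0, top Y: go to q, push AY → (q, 111112112, AYY#)
  read 1, top A: go to q, push A → (q, 11112112, AYY#)
  read 1, top A: go to q, push A → (q, 1112112, AYY#)
  read 1, top A: go to q, push A → (q, 112112, AYY#)
  read 1, top A: go to q, push A → (q, 12112, AYY#)
  read 1, top A: go to q, push A → (q, 2112, AYY#)
  read 2, top A: go to p, push ε → (p, 112, YY#)
  read 1, top Y: go to s, push YA → (s, 12, YAY#)
  ε-move, top Y: go to s, push ε → (s, 12, AY#)
  read 1, top A: go to r, push ε → (r, 2, Y#)
  read 2, top Y: go to p, push ε → (p, ε, #)
All input consumed in state p with stack #.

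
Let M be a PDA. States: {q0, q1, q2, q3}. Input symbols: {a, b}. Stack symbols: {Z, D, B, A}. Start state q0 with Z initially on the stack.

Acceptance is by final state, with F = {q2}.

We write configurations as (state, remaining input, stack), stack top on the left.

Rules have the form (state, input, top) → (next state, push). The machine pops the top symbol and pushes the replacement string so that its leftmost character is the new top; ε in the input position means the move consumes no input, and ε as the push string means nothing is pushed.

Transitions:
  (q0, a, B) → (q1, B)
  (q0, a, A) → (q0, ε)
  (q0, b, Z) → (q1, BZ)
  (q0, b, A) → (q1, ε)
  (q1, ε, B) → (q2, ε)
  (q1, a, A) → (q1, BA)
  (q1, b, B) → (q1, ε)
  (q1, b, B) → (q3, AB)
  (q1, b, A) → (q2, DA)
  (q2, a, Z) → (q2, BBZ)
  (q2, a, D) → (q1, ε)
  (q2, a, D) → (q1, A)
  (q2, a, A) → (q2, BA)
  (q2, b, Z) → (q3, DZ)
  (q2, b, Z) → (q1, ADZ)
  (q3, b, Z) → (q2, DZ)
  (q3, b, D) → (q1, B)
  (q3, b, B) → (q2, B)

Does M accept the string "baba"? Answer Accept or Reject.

Reject

No computation consumes all input and reaches a final state.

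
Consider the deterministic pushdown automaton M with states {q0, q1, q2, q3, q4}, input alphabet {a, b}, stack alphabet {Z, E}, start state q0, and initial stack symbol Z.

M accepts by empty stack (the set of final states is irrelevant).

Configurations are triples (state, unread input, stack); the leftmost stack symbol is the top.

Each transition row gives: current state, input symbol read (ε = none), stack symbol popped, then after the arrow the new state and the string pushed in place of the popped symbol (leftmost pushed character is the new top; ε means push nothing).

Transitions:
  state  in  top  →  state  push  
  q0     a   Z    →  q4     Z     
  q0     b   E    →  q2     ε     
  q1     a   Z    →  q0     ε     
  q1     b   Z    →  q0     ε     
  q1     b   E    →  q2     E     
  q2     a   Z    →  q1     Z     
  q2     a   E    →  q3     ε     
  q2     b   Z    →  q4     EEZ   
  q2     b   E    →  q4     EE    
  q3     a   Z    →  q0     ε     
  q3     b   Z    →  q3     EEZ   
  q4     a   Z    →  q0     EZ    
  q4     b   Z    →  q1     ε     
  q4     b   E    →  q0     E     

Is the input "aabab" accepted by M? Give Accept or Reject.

Accept

(q0, aabab, Z)
  read a, top Z: go to q4, push Z → (q4, abab, Z)
  read a, top Z: go to q0, push EZ → (q0, bab, EZ)
  read b, top E: go to q2, push ε → (q2, ab, Z)
  read a, top Z: go to q1, push Z → (q1, b, Z)
  read b, top Z: go to q0, push ε → (q0, ε, ε)
All input consumed and the stack is empty.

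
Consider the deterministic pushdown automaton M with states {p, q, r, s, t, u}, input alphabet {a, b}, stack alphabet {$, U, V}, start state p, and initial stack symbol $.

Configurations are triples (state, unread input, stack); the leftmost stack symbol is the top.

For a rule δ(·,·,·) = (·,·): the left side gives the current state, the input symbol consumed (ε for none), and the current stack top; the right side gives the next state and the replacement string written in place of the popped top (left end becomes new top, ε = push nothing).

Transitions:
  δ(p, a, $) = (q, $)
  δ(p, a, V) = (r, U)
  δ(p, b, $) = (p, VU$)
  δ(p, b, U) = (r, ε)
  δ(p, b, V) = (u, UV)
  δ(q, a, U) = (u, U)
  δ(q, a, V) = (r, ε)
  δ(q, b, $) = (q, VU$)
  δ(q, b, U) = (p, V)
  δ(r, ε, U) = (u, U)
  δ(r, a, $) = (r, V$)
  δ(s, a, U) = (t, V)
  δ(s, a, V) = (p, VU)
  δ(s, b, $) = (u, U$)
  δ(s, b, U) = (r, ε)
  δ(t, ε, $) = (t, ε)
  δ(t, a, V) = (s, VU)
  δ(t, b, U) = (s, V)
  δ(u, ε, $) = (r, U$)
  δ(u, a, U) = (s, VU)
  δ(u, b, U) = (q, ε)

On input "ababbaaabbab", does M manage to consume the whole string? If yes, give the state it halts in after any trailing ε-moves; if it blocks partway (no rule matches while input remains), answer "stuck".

(p, ababbaaabbab, $)
  read a, top $: go to q, push $ → (q, babbaaabbab, $)
  read b, top $: go to q, push VU$ → (q, abbaaabbab, VU$)
  read a, top V: go to r, push ε → (r, bbaaabbab, U$)
  ε-move, top U: go to u, push U → (u, bbaaabbab, U$)
  read b, top U: go to q, push ε → (q, baaabbab, $)
  read b, top $: go to q, push VU$ → (q, aaabbab, VU$)
  read a, top V: go to r, push ε → (r, aabbab, U$)
  ε-move, top U: go to u, push U → (u, aabbab, U$)
  read a, top U: go to s, push VU → (s, abbab, VU$)
  read a, top V: go to p, push VU → (p, bbab, VUU$)
  read b, top V: go to u, push UV → (u, bab, UVUU$)
  read b, top U: go to q, push ε → (q, ab, VUU$)
  read a, top V: go to r, push ε → (r, b, UU$)
  ε-move, top U: go to u, push U → (u, b, UU$)
  read b, top U: go to q, push ε → (q, ε, U$)
All input consumed; M is in state q.

q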